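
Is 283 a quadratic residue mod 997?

no

997 ≡ 1 (mod 4), so quadratic reciprocity gives (283/997) = (997/283). Reduce: 997 ≡ 148 (mod 283). Now have (148/283).
Factor out 2: 148 = 2^2·37. Since 283 ≡ 3 (mod 8), (2/283) = -1, and (2/283)^2 = +1. Now have (37/283).
37 ≡ 1 (mod 4), so quadratic reciprocity gives (37/283) = (283/37). Reduce: 283 ≡ 24 (mod 37). Now have (24/37).
Factor out 2: 24 = 2^3·3. Since 37 ≡ 5 (mod 8), (2/37) = -1, and (2/37)^3 = -1. Now have -(3/37).
37 ≡ 1 (mod 4), so quadratic reciprocity gives (3/37) = (37/3). Reduce: 37 ≡ 1 (mod 3). Now have -(1/3).
(1/3) = 1. Collecting the sign factors: -1.
(283/997) = -1, and 997 is prime, so 283 is not a quadratic residue mod 997.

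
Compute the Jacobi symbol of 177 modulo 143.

(177/143)
  = (34/143)    [177 ≡ 34 mod 143]
  = (17/143)    [143 ≡ 7 mod 8 ⇒ (2/143) = +1]
  = (143/17)    [QR: 17 ≡ 1 mod 4, sign kept]
  = (7/17)    [143 ≡ 7 mod 17]
  = (17/7)    [QR: 17 ≡ 1 mod 4, sign kept]
  = (3/7)    [17 ≡ 3 mod 7]
  = -(7/3)    [QR: both ≡ 3 mod 4, sign flips]
  = -(1/3)    [7 ≡ 1 mod 3]
  = -1    [(1/3) = 1]

-1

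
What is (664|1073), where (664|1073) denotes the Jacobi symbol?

1

Factor out 2: 664 = 2^3·83. Since 1073 ≡ 1 (mod 8), (2|1073) = +1, and (2|1073)^3 = +1. Now have (83|1073).
1073 ≡ 1 (mod 4), so quadratic reciprocity gives (83|1073) = (1073|83). Reduce: 1073 ≡ 77 (mod 83). Now have (77|83).
77 ≡ 1 (mod 4), so quadratic reciprocity gives (77|83) = (83|77). Reduce: 83 ≡ 6 (mod 77). Now have (6|77).
Factor out 2: 6 = 2·3. Since 77 ≡ 5 (mod 8), (2|77) = -1. Now have -(3|77).
77 ≡ 1 (mod 4), so quadratic reciprocity gives (3|77) = (77|3). Reduce: 77 ≡ 2 (mod 3). Now have -(2|3).
Factor out 2: 2 = 2. Since 3 ≡ 3 (mod 8), (2|3) = -1. Now have (1|3).
(1|3) = 1. Collecting the sign factors: 1.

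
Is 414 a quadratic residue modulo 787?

no

(414/787)
  = -(207/787)    [787 ≡ 3 mod 8 ⇒ (2/787) = -1]
  = (787/207)    [QR: both ≡ 3 mod 4, sign flips]
  = (166/207)    [787 ≡ 166 mod 207]
  = (83/207)    [207 ≡ 7 mod 8 ⇒ (2/207) = +1]
  = -(207/83)    [QR: both ≡ 3 mod 4, sign flips]
  = -(41/83)    [207 ≡ 41 mod 83]
  = -(83/41)    [QR: 41 ≡ 1 mod 4, sign kept]
  = -(1/41)    [83 ≡ 1 mod 41]
  = -1    [(1/41) = 1]
(414/787) = -1, and 787 is prime, so 414 is not a quadratic residue mod 787.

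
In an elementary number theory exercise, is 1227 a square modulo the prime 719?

no

(1227|719)
  = (508|719)    [1227 ≡ 508 mod 719]
  = (127|719)    [719 ≡ 7 mod 8 ⇒ (2|719)^2 = +1]
  = -(719|127)    [QR: both ≡ 3 mod 4, sign flips]
  = -(84|127)    [719 ≡ 84 mod 127]
  = -(21|127)    [127 ≡ 7 mod 8 ⇒ (2|127)^2 = +1]
  = -(127|21)    [QR: 21 ≡ 1 mod 4, sign kept]
  = -(1|21)    [127 ≡ 1 mod 21]
  = -1    [(1|21) = 1]
(1227|719) = -1, and 719 is prime, so 1227 is not a quadratic residue mod 719.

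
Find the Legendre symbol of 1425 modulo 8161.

1425 ≡ 1 (mod 4), so quadratic reciprocity gives (1425|8161) = (8161|1425). Reduce: 8161 ≡ 1036 (mod 1425). Now have (1036|1425).
Factor out 2: 1036 = 2^2·259. Since 1425 ≡ 1 (mod 8), (2|1425) = +1, and (2|1425)^2 = +1. Now have (259|1425).
1425 ≡ 1 (mod 4), so quadratic reciprocity gives (259|1425) = (1425|259). Reduce: 1425 ≡ 130 (mod 259). Now have (130|259).
Factor out 2: 130 = 2·65. Since 259 ≡ 3 (mod 8), (2|259) = -1. Now have -(65|259).
65 ≡ 1 (mod 4), so quadratic reciprocity gives (65|259) = (259|65). Reduce: 259 ≡ 64 (mod 65). Now have -(64|65).
Factor out 2: 64 = 2^6. Since 65 ≡ 1 (mod 8), (2|65) = +1, and (2|65)^6 = +1. Now have -(1|65).
(1|65) = 1. Collecting the sign factors: -1.

-1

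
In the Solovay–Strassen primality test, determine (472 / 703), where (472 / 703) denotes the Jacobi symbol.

(472 / 703)
  = (59 / 703)    [703 ≡ 7 mod 8 ⇒ (2 / 703)^3 = +1]
  = -(703 / 59)    [QR: both ≡ 3 mod 4, sign flips]
  = -(54 / 59)    [703 ≡ 54 mod 59]
  = (27 / 59)    [59 ≡ 3 mod 8 ⇒ (2 / 59) = -1]
  = -(59 / 27)    [QR: both ≡ 3 mod 4, sign flips]
  = -(5 / 27)    [59 ≡ 5 mod 27]
  = -(27 / 5)    [QR: 5 ≡ 1 mod 4, sign kept]
  = -(2 / 5)    [27 ≡ 2 mod 5]
  = (1 / 5)    [5 ≡ 5 mod 8 ⇒ (2 / 5) = -1]
  = 1    [(1 / 5) = 1]

1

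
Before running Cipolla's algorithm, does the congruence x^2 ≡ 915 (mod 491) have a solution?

yes

Reduce the numerator: 915 ≡ 424 (mod 491), so (915/491) = (424/491).
Factor out 2: 424 = 2^3·53. Since 491 ≡ 3 (mod 8), (2/491) = -1, and (2/491)^3 = -1. Now have -(53/491).
53 ≡ 1 (mod 4), so quadratic reciprocity gives (53/491) = (491/53). Reduce: 491 ≡ 14 (mod 53). Now have -(14/53).
Factor out 2: 14 = 2·7. Since 53 ≡ 5 (mod 8), (2/53) = -1. Now have (7/53).
53 ≡ 1 (mod 4), so quadratic reciprocity gives (7/53) = (53/7). Reduce: 53 ≡ 4 (mod 7). Now have (4/7).
Factor out 2: 4 = 2^2. Since 7 ≡ 7 (mod 8), (2/7) = +1, and (2/7)^2 = +1. Now have (1/7).
(1/7) = 1. Collecting the sign factors: 1.
The Legendre symbol is 1, so x^2 ≡ 915 (mod 491) has solution.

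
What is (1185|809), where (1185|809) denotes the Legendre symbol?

Reduce the numerator: 1185 ≡ 376 (mod 809), so (1185|809) = (376|809).
Factor out 2: 376 = 2^3·47. Since 809 ≡ 1 (mod 8), (2|809) = +1, and (2|809)^3 = +1. Now have (47|809).
809 ≡ 1 (mod 4), so quadratic reciprocity gives (47|809) = (809|47). Reduce: 809 ≡ 10 (mod 47). Now have (10|47).
Factor out 2: 10 = 2·5. Since 47 ≡ 7 (mod 8), (2|47) = +1. Now have (5|47).
5 ≡ 1 (mod 4), so quadratic reciprocity gives (5|47) = (47|5). Reduce: 47 ≡ 2 (mod 5). Now have (2|5).
Factor out 2: 2 = 2. Since 5 ≡ 5 (mod 8), (2|5) = -1. Now have -(1|5).
(1|5) = 1. Collecting the sign factors: -1.

-1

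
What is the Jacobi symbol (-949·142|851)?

-1

By multiplicativity, (-949·142|851) = (-949|851)·(142|851).
First factor (-949|851):
(-949|851)
  = (753|851)    [-949 ≡ 753 mod 851]
  = (851|753)    [QR: 753 ≡ 1 mod 4, sign kept]
  = (98|753)    [851 ≡ 98 mod 753]
  = (49|753)    [753 ≡ 1 mod 8 ⇒ (2|753) = +1]
  = (753|49)    [QR: 49 ≡ 1 mod 4, sign kept]
  = (18|49)    [753 ≡ 18 mod 49]
  = (9|49)    [49 ≡ 1 mod 8 ⇒ (2|49) = +1]
  = (49|9)    [QR: 9 ≡ 1 mod 4, sign kept]
  = (4|9)    [49 ≡ 4 mod 9]
  = (1|9)    [9 ≡ 1 mod 8 ⇒ (2|9)^2 = +1]
  = 1    [(1|9) = 1]
Second factor (142|851):
(142|851)
  = -(71|851)    [851 ≡ 3 mod 8 ⇒ (2|851) = -1]
  = (851|71)    [QR: both ≡ 3 mod 4, sign flips]
  = (70|71)    [851 ≡ 70 mod 71]
  = (35|71)    [71 ≡ 7 mod 8 ⇒ (2|71) = +1]
  = -(71|35)    [QR: both ≡ 3 mod 4, sign flips]
  = -(1|35)    [71 ≡ 1 mod 35]
  = -1    [(1|35) = 1]
Product: (1)·(-1) = -1.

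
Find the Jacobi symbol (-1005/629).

-1

(-1005/629)
  = (1005/629)    [629 ≡ 1 mod 4 ⇒ (-1/629) = +1]
  = (376/629)    [1005 ≡ 376 mod 629]
  = -(47/629)    [629 ≡ 5 mod 8 ⇒ (2/629)^3 = -1]
  = -(629/47)    [QR: 629 ≡ 1 mod 4, sign kept]
  = -(18/47)    [629 ≡ 18 mod 47]
  = -(9/47)    [47 ≡ 7 mod 8 ⇒ (2/47) = +1]
  = -(47/9)    [QR: 9 ≡ 1 mod 4, sign kept]
  = -(2/9)    [47 ≡ 2 mod 9]
  = -(1/9)    [9 ≡ 1 mod 8 ⇒ (2/9) = +1]
  = -1    [(1/9) = 1]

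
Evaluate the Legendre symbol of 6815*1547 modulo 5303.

By multiplicativity, (6815·1547 / 5303) = (6815 / 5303)·(1547 / 5303).
First factor (6815 / 5303):
(6815 / 5303)
  = (1512 / 5303)    [6815 ≡ 1512 mod 5303]
  = (189 / 5303)    [5303 ≡ 7 mod 8 ⇒ (2 / 5303)^3 = +1]
  = (5303 / 189)    [QR: 189 ≡ 1 mod 4, sign kept]
  = (11 / 189)    [5303 ≡ 11 mod 189]
  = (189 / 11)    [QR: 189 ≡ 1 mod 4, sign kept]
  = (2 / 11)    [189 ≡ 2 mod 11]
  = -(1 / 11)    [11 ≡ 3 mod 8 ⇒ (2 / 11) = -1]
  = -1    [(1 / 11) = 1]
Second factor (1547 / 5303):
(1547 / 5303)
  = -(5303 / 1547)    [QR: both ≡ 3 mod 4, sign flips]
  = -(662 / 1547)    [5303 ≡ 662 mod 1547]
  = (331 / 1547)    [1547 ≡ 3 mod 8 ⇒ (2 / 1547) = -1]
  = -(1547 / 331)    [QR: both ≡ 3 mod 4, sign flips]
  = -(223 / 331)    [1547 ≡ 223 mod 331]
  = (331 / 223)    [QR: both ≡ 3 mod 4, sign flips]
  = (108 / 223)    [331 ≡ 108 mod 223]
  = (27 / 223)    [223 ≡ 7 mod 8 ⇒ (2 / 223)^2 = +1]
  = -(223 / 27)    [QR: both ≡ 3 mod 4, sign flips]
  = -(7 / 27)    [223 ≡ 7 mod 27]
  = (27 / 7)    [QR: both ≡ 3 mod 4, sign flips]
  = (6 / 7)    [27 ≡ 6 mod 7]
  = (3 / 7)    [7 ≡ 7 mod 8 ⇒ (2 / 7) = +1]
  = -(7 / 3)    [QR: both ≡ 3 mod 4, sign flips]
  = -(1 / 3)    [7 ≡ 1 mod 3]
  = -1    [(1 / 3) = 1]
Product: (-1)·(-1) = 1.

1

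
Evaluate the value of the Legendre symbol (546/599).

(546/599)
  = (273/599)    [599 ≡ 7 mod 8 ⇒ (2/599) = +1]
  = (599/273)    [QR: 273 ≡ 1 mod 4, sign kept]
  = (53/273)    [599 ≡ 53 mod 273]
  = (273/53)    [QR: 53 ≡ 1 mod 4, sign kept]
  = (8/53)    [273 ≡ 8 mod 53]
  = -(1/53)    [53 ≡ 5 mod 8 ⇒ (2/53)^3 = -1]
  = -1    [(1/53) = 1]

-1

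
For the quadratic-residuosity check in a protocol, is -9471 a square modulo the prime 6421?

no

Pull out -1: (-9471/6421) = (-1/6421)·(9471/6421). Since 6421 ≡ 1 (mod 4), (-1/6421) = +1. Now have (9471/6421).
Reduce the numerator: 9471 ≡ 3050 (mod 6421), so (9471/6421) = (3050/6421).
Factor out 2: 3050 = 2·1525. Since 6421 ≡ 5 (mod 8), (2/6421) = -1. Now have -(1525/6421).
1525 ≡ 1 (mod 4), so quadratic reciprocity gives (1525/6421) = (6421/1525). Reduce: 6421 ≡ 321 (mod 1525). Now have -(321/1525).
321 ≡ 1 (mod 4), so quadratic reciprocity gives (321/1525) = (1525/321). Reduce: 1525 ≡ 241 (mod 321). Now have -(241/321).
241 ≡ 1 (mod 4), so quadratic reciprocity gives (241/321) = (321/241). Reduce: 321 ≡ 80 (mod 241). Now have -(80/241).
Factor out 2: 80 = 2^4·5. Since 241 ≡ 1 (mod 8), (2/241) = +1, and (2/241)^4 = +1. Now have -(5/241).
5 ≡ 1 (mod 4), so quadratic reciprocity gives (5/241) = (241/5). Reduce: 241 ≡ 1 (mod 5). Now have -(1/5).
(1/5) = 1. Collecting the sign factors: -1.
(-9471/6421) = -1, and 6421 is prime, so -9471 is not a quadratic residue mod 6421.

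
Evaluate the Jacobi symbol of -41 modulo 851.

Pull out -1: (-41 / 851) = (-1 / 851)·(41 / 851). Since 851 ≡ 3 (mod 4), (-1 / 851) = -1. Now have -(41 / 851).
41 ≡ 1 (mod 4), so quadratic reciprocity gives (41 / 851) = (851 / 41). Reduce: 851 ≡ 31 (mod 41). Now have -(31 / 41).
41 ≡ 1 (mod 4), so quadratic reciprocity gives (31 / 41) = (41 / 31). Reduce: 41 ≡ 10 (mod 31). Now have -(10 / 31).
Factor out 2: 10 = 2·5. Since 31 ≡ 7 (mod 8), (2 / 31) = +1. Now have -(5 / 31).
5 ≡ 1 (mod 4), so quadratic reciprocity gives (5 / 31) = (31 / 5). Reduce: 31 ≡ 1 (mod 5). Now have -(1 / 5).
(1 / 5) = 1. Collecting the sign factors: -1.

-1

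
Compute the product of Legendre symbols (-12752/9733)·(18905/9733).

1

By multiplicativity, (-12752·18905/9733) = (-12752/9733)·(18905/9733).
First factor (-12752/9733):
(-12752/9733)
  = (6714/9733)    [-12752 ≡ 6714 mod 9733]
  = -(3357/9733)    [9733 ≡ 5 mod 8 ⇒ (2/9733) = -1]
  = -(9733/3357)    [QR: 3357 ≡ 1 mod 4, sign kept]
  = -(3019/3357)    [9733 ≡ 3019 mod 3357]
  = -(3357/3019)    [QR: 3357 ≡ 1 mod 4, sign kept]
  = -(338/3019)    [3357 ≡ 338 mod 3019]
  = (169/3019)    [3019 ≡ 3 mod 8 ⇒ (2/3019) = -1]
  = (3019/169)    [QR: 169 ≡ 1 mod 4, sign kept]
  = (146/169)    [3019 ≡ 146 mod 169]
  = (73/169)    [169 ≡ 1 mod 8 ⇒ (2/169) = +1]
  = (169/73)    [QR: 73 ≡ 1 mod 4, sign kept]
  = (23/73)    [169 ≡ 23 mod 73]
  = (73/23)    [QR: 73 ≡ 1 mod 4, sign kept]
  = (4/23)    [73 ≡ 4 mod 23]
  = (1/23)    [23 ≡ 7 mod 8 ⇒ (2/23)^2 = +1]
  = 1    [(1/23) = 1]
Second factor (18905/9733):
(18905/9733)
  = (9172/9733)    [18905 ≡ 9172 mod 9733]
  = (2293/9733)    [9733 ≡ 5 mod 8 ⇒ (2/9733)^2 = +1]
  = (9733/2293)    [QR: 2293 ≡ 1 mod 4, sign kept]
  = (561/2293)    [9733 ≡ 561 mod 2293]
  = (2293/561)    [QR: 561 ≡ 1 mod 4, sign kept]
  = (49/561)    [2293 ≡ 49 mod 561]
  = (561/49)    [QR: 49 ≡ 1 mod 4, sign kept]
  = (22/49)    [561 ≡ 22 mod 49]
  = (11/49)    [49 ≡ 1 mod 8 ⇒ (2/49) = +1]
  = (49/11)    [QR: 49 ≡ 1 mod 4, sign kept]
  = (5/11)    [49 ≡ 5 mod 11]
  = (11/5)    [QR: 5 ≡ 1 mod 4, sign kept]
  = (1/5)    [11 ≡ 1 mod 5]
  = 1    [(1/5) = 1]
Product: (1)·(1) = 1.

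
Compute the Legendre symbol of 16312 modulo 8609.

(16312/8609)
  = (7703/8609)    [16312 ≡ 7703 mod 8609]
  = (8609/7703)    [QR: 8609 ≡ 1 mod 4, sign kept]
  = (906/7703)    [8609 ≡ 906 mod 7703]
  = (453/7703)    [7703 ≡ 7 mod 8 ⇒ (2/7703) = +1]
  = (7703/453)    [QR: 453 ≡ 1 mod 4, sign kept]
  = (2/453)    [7703 ≡ 2 mod 453]
  = -(1/453)    [453 ≡ 5 mod 8 ⇒ (2/453) = -1]
  = -1    [(1/453) = 1]

-1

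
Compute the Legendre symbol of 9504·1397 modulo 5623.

By multiplicativity, (9504·1397|5623) = (9504|5623)·(1397|5623).
First factor (9504|5623):
(9504|5623)
  = (3881|5623)    [9504 ≡ 3881 mod 5623]
  = (5623|3881)    [QR: 3881 ≡ 1 mod 4, sign kept]
  = (1742|3881)    [5623 ≡ 1742 mod 3881]
  = (871|3881)    [3881 ≡ 1 mod 8 ⇒ (2|3881) = +1]
  = (3881|871)    [QR: 3881 ≡ 1 mod 4, sign kept]
  = (397|871)    [3881 ≡ 397 mod 871]
  = (871|397)    [QR: 397 ≡ 1 mod 4, sign kept]
  = (77|397)    [871 ≡ 77 mod 397]
  = (397|77)    [QR: 77 ≡ 1 mod 4, sign kept]
  = (12|77)    [397 ≡ 12 mod 77]
  = (3|77)    [77 ≡ 5 mod 8 ⇒ (2|77)^2 = +1]
  = (77|3)    [QR: 77 ≡ 1 mod 4, sign kept]
  = (2|3)    [77 ≡ 2 mod 3]
  = -(1|3)    [3 ≡ 3 mod 8 ⇒ (2|3) = -1]
  = -1    [(1|3) = 1]
Second factor (1397|5623):
(1397|5623)
  = (5623|1397)    [QR: 1397 ≡ 1 mod 4, sign kept]
  = (35|1397)    [5623 ≡ 35 mod 1397]
  = (1397|35)    [QR: 1397 ≡ 1 mod 4, sign kept]
  = (32|35)    [1397 ≡ 32 mod 35]
  = -(1|35)    [35 ≡ 3 mod 8 ⇒ (2|35)^5 = -1]
  = -1    [(1|35) = 1]
Product: (-1)·(-1) = 1.

1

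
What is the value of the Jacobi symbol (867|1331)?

Both 867 ≡ 3 and 1331 ≡ 3 (mod 4), so reciprocity gives (867|1331) = -(1331|867). Reduce: 1331 ≡ 464 (mod 867). Now have -(464|867).
Factor out 2: 464 = 2^4·29. Since 867 ≡ 3 (mod 8), (2|867) = -1, and (2|867)^4 = +1. Now have -(29|867).
29 ≡ 1 (mod 4), so quadratic reciprocity gives (29|867) = (867|29). Reduce: 867 ≡ 26 (mod 29). Now have -(26|29).
Factor out 2: 26 = 2·13. Since 29 ≡ 5 (mod 8), (2|29) = -1. Now have (13|29).
13 ≡ 1 (mod 4), so quadratic reciprocity gives (13|29) = (29|13). Reduce: 29 ≡ 3 (mod 13). Now have (3|13).
13 ≡ 1 (mod 4), so quadratic reciprocity gives (3|13) = (13|3). Reduce: 13 ≡ 1 (mod 3). Now have (1|3).
(1|3) = 1. Collecting the sign factors: 1.

1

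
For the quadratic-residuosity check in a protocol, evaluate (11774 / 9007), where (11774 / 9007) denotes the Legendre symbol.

Reduce the numerator: 11774 ≡ 2767 (mod 9007), so (11774 / 9007) = (2767 / 9007).
Both 2767 ≡ 3 and 9007 ≡ 3 (mod 4), so reciprocity gives (2767 / 9007) = -(9007 / 2767). Reduce: 9007 ≡ 706 (mod 2767). Now have -(706 / 2767).
Factor out 2: 706 = 2·353. Since 2767 ≡ 7 (mod 8), (2 / 2767) = +1. Now have -(353 / 2767).
353 ≡ 1 (mod 4), so quadratic reciprocity gives (353 / 2767) = (2767 / 353). Reduce: 2767 ≡ 296 (mod 353). Now have -(296 / 353).
Factor out 2: 296 = 2^3·37. Since 353 ≡ 1 (mod 8), (2 / 353) = +1, and (2 / 353)^3 = +1. Now have -(37 / 353).
37 ≡ 1 (mod 4), so quadratic reciprocity gives (37 / 353) = (353 / 37). Reduce: 353 ≡ 20 (mod 37). Now have -(20 / 37).
Factor out 2: 20 = 2^2·5. Since 37 ≡ 5 (mod 8), (2 / 37) = -1, and (2 / 37)^2 = +1. Now have -(5 / 37).
5 ≡ 1 (mod 4), so quadratic reciprocity gives (5 / 37) = (37 / 5). Reduce: 37 ≡ 2 (mod 5). Now have -(2 / 5).
Factor out 2: 2 = 2. Since 5 ≡ 5 (mod 8), (2 / 5) = -1. Now have (1 / 5).
(1 / 5) = 1. Collecting the sign factors: 1.

1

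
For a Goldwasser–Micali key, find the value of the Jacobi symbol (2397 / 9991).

(2397 / 9991)
  = (9991 / 2397)    [QR: 2397 ≡ 1 mod 4, sign kept]
  = (403 / 2397)    [9991 ≡ 403 mod 2397]
  = (2397 / 403)    [QR: 2397 ≡ 1 mod 4, sign kept]
  = (382 / 403)    [2397 ≡ 382 mod 403]
  = -(191 / 403)    [403 ≡ 3 mod 8 ⇒ (2 / 403) = -1]
  = (403 / 191)    [QR: both ≡ 3 mod 4, sign flips]
  = (21 / 191)    [403 ≡ 21 mod 191]
  = (191 / 21)    [QR: 21 ≡ 1 mod 4, sign kept]
  = (2 / 21)    [191 ≡ 2 mod 21]
  = -(1 / 21)    [21 ≡ 5 mod 8 ⇒ (2 / 21) = -1]
  = -1    [(1 / 21) = 1]

-1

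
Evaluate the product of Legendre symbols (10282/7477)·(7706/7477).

-1

By multiplicativity, (10282·7706/7477) = (10282/7477)·(7706/7477).
First factor (10282/7477):
Reduce the numerator: 10282 ≡ 2805 (mod 7477), so (10282/7477) = (2805/7477).
2805 ≡ 1 (mod 4), so quadratic reciprocity gives (2805/7477) = (7477/2805). Reduce: 7477 ≡ 1867 (mod 2805). Now have (1867/2805).
2805 ≡ 1 (mod 4), so quadratic reciprocity gives (1867/2805) = (2805/1867). Reduce: 2805 ≡ 938 (mod 1867). Now have (938/1867).
Factor out 2: 938 = 2·469. Since 1867 ≡ 3 (mod 8), (2/1867) = -1. Now have -(469/1867).
469 ≡ 1 (mod 4), so quadratic reciprocity gives (469/1867) = (1867/469). Reduce: 1867 ≡ 460 (mod 469). Now have -(460/469).
Factor out 2: 460 = 2^2·115. Since 469 ≡ 5 (mod 8), (2/469) = -1, and (2/469)^2 = +1. Now have -(115/469).
469 ≡ 1 (mod 4), so quadratic reciprocity gives (115/469) = (469/115). Reduce: 469 ≡ 9 (mod 115). Now have -(9/115).
9 ≡ 1 (mod 4), so quadratic reciprocity gives (9/115) = (115/9). Reduce: 115 ≡ 7 (mod 9). Now have -(7/9).
9 ≡ 1 (mod 4), so quadratic reciprocity gives (7/9) = (9/7). Reduce: 9 ≡ 2 (mod 7). Now have -(2/7).
Factor out 2: 2 = 2. Since 7 ≡ 7 (mod 8), (2/7) = +1. Now have -(1/7).
(1/7) = 1. Collecting the sign factors: -1.
Second factor (7706/7477):
Reduce the numerator: 7706 ≡ 229 (mod 7477), so (7706/7477) = (229/7477).
229 ≡ 1 (mod 4), so quadratic reciprocity gives (229/7477) = (7477/229). Reduce: 7477 ≡ 149 (mod 229). Now have (149/229).
149 ≡ 1 (mod 4), so quadratic reciprocity gives (149/229) = (229/149). Reduce: 229 ≡ 80 (mod 149). Now have (80/149).
Factor out 2: 80 = 2^4·5. Since 149 ≡ 5 (mod 8), (2/149) = -1, and (2/149)^4 = +1. Now have (5/149).
5 ≡ 1 (mod 4), so quadratic reciprocity gives (5/149) = (149/5). Reduce: 149 ≡ 4 (mod 5). Now have (4/5).
Factor out 2: 4 = 2^2. Since 5 ≡ 5 (mod 8), (2/5) = -1, and (2/5)^2 = +1. Now have (1/5).
(1/5) = 1. Collecting the sign factors: 1.
Product: (-1)·(1) = -1.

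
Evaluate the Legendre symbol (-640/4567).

(-640/4567)
  = (3927/4567)    [-640 ≡ 3927 mod 4567]
  = -(4567/3927)    [QR: both ≡ 3 mod 4, sign flips]
  = -(640/3927)    [4567 ≡ 640 mod 3927]
  = -(5/3927)    [3927 ≡ 7 mod 8 ⇒ (2/3927)^7 = +1]
  = -(3927/5)    [QR: 5 ≡ 1 mod 4, sign kept]
  = -(2/5)    [3927 ≡ 2 mod 5]
  = (1/5)    [5 ≡ 5 mod 8 ⇒ (2/5) = -1]
  = 1    [(1/5) = 1]

1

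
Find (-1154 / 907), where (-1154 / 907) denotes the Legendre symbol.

-1

Reduce the numerator: -1154 ≡ 660 (mod 907), so (-1154 / 907) = (660 / 907).
Factor out 2: 660 = 2^2·165. Since 907 ≡ 3 (mod 8), (2 / 907) = -1, and (2 / 907)^2 = +1. Now have (165 / 907).
165 ≡ 1 (mod 4), so quadratic reciprocity gives (165 / 907) = (907 / 165). Reduce: 907 ≡ 82 (mod 165). Now have (82 / 165).
Factor out 2: 82 = 2·41. Since 165 ≡ 5 (mod 8), (2 / 165) = -1. Now have -(41 / 165).
41 ≡ 1 (mod 4), so quadratic reciprocity gives (41 / 165) = (165 / 41). Reduce: 165 ≡ 1 (mod 41). Now have -(1 / 41).
(1 / 41) = 1. Collecting the sign factors: -1.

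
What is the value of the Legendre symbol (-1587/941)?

-1

Reduce the numerator: -1587 ≡ 295 (mod 941), so (-1587/941) = (295/941).
941 ≡ 1 (mod 4), so quadratic reciprocity gives (295/941) = (941/295). Reduce: 941 ≡ 56 (mod 295). Now have (56/295).
Factor out 2: 56 = 2^3·7. Since 295 ≡ 7 (mod 8), (2/295) = +1, and (2/295)^3 = +1. Now have (7/295).
Both 7 ≡ 3 and 295 ≡ 3 (mod 4), so reciprocity gives (7/295) = -(295/7). Reduce: 295 ≡ 1 (mod 7). Now have -(1/7).
(1/7) = 1. Collecting the sign factors: -1.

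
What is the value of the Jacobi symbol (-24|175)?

1

(-24|175)
  = (151|175)    [-24 ≡ 151 mod 175]
  = -(175|151)    [QR: both ≡ 3 mod 4, sign flips]
  = -(24|151)    [175 ≡ 24 mod 151]
  = -(3|151)    [151 ≡ 7 mod 8 ⇒ (2|151)^3 = +1]
  = (151|3)    [QR: both ≡ 3 mod 4, sign flips]
  = (1|3)    [151 ≡ 1 mod 3]
  = 1    [(1|3) = 1]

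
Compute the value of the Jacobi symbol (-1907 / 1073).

-1

Reduce the numerator: -1907 ≡ 239 (mod 1073), so (-1907 / 1073) = (239 / 1073).
1073 ≡ 1 (mod 4), so quadratic reciprocity gives (239 / 1073) = (1073 / 239). Reduce: 1073 ≡ 117 (mod 239). Now have (117 / 239).
117 ≡ 1 (mod 4), so quadratic reciprocity gives (117 / 239) = (239 / 117). Reduce: 239 ≡ 5 (mod 117). Now have (5 / 117).
5 ≡ 1 (mod 4), so quadratic reciprocity gives (5 / 117) = (117 / 5). Reduce: 117 ≡ 2 (mod 5). Now have (2 / 5).
Factor out 2: 2 = 2. Since 5 ≡ 5 (mod 8), (2 / 5) = -1. Now have -(1 / 5).
(1 / 5) = 1. Collecting the sign factors: -1.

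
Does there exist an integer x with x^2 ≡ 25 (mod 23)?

(25/23)
  = (2/23)    [25 ≡ 2 mod 23]
  = (1/23)    [23 ≡ 7 mod 8 ⇒ (2/23) = +1]
  = 1    [(1/23) = 1]
The Legendre symbol is 1, so x^2 ≡ 25 (mod 23) has solution.

yes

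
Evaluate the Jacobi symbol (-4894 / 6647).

Pull out -1: (-4894 / 6647) = (-1 / 6647)·(4894 / 6647). Since 6647 ≡ 3 (mod 4), (-1 / 6647) = -1. Now have -(4894 / 6647).
Factor out 2: 4894 = 2·2447. Since 6647 ≡ 7 (mod 8), (2 / 6647) = +1. Now have -(2447 / 6647).
Both 2447 ≡ 3 and 6647 ≡ 3 (mod 4), so reciprocity gives (2447 / 6647) = -(6647 / 2447). Reduce: 6647 ≡ 1753 (mod 2447). Now have (1753 / 2447).
1753 ≡ 1 (mod 4), so quadratic reciprocity gives (1753 / 2447) = (2447 / 1753). Reduce: 2447 ≡ 694 (mod 1753). Now have (694 / 1753).
Factor out 2: 694 = 2·347. Since 1753 ≡ 1 (mod 8), (2 / 1753) = +1. Now have (347 / 1753).
1753 ≡ 1 (mod 4), so quadratic reciprocity gives (347 / 1753) = (1753 / 347). Reduce: 1753 ≡ 18 (mod 347). Now have (18 / 347).
Factor out 2: 18 = 2·9. Since 347 ≡ 3 (mod 8), (2 / 347) = -1. Now have -(9 / 347).
9 ≡ 1 (mod 4), so quadratic reciprocity gives (9 / 347) = (347 / 9). Reduce: 347 ≡ 5 (mod 9). Now have -(5 / 9).
5 ≡ 1 (mod 4), so quadratic reciprocity gives (5 / 9) = (9 / 5). Reduce: 9 ≡ 4 (mod 5). Now have -(4 / 5).
Factor out 2: 4 = 2^2. Since 5 ≡ 5 (mod 8), (2 / 5) = -1, and (2 / 5)^2 = +1. Now have -(1 / 5).
(1 / 5) = 1. Collecting the sign factors: -1.

-1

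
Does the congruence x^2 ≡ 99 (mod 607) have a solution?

yes

(99/607)
  = -(607/99)    [QR: both ≡ 3 mod 4, sign flips]
  = -(13/99)    [607 ≡ 13 mod 99]
  = -(99/13)    [QR: 13 ≡ 1 mod 4, sign kept]
  = -(8/13)    [99 ≡ 8 mod 13]
  = (1/13)    [13 ≡ 5 mod 8 ⇒ (2/13)^3 = -1]
  = 1    [(1/13) = 1]
The Legendre symbol is 1, so x^2 ≡ 99 (mod 607) has solution.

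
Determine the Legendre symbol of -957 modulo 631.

-1

Reduce the numerator: -957 ≡ 305 (mod 631), so (-957/631) = (305/631).
305 ≡ 1 (mod 4), so quadratic reciprocity gives (305/631) = (631/305). Reduce: 631 ≡ 21 (mod 305). Now have (21/305).
21 ≡ 1 (mod 4), so quadratic reciprocity gives (21/305) = (305/21). Reduce: 305 ≡ 11 (mod 21). Now have (11/21).
21 ≡ 1 (mod 4), so quadratic reciprocity gives (11/21) = (21/11). Reduce: 21 ≡ 10 (mod 11). Now have (10/11).
Factor out 2: 10 = 2·5. Since 11 ≡ 3 (mod 8), (2/11) = -1. Now have -(5/11).
5 ≡ 1 (mod 4), so quadratic reciprocity gives (5/11) = (11/5). Reduce: 11 ≡ 1 (mod 5). Now have -(1/5).
(1/5) = 1. Collecting the sign factors: -1.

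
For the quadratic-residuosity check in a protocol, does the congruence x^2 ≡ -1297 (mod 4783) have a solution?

yes

(-1297/4783)
  = (3486/4783)    [-1297 ≡ 3486 mod 4783]
  = (1743/4783)    [4783 ≡ 7 mod 8 ⇒ (2/4783) = +1]
  = -(4783/1743)    [QR: both ≡ 3 mod 4, sign flips]
  = -(1297/1743)    [4783 ≡ 1297 mod 1743]
  = -(1743/1297)    [QR: 1297 ≡ 1 mod 4, sign kept]
  = -(446/1297)    [1743 ≡ 446 mod 1297]
  = -(223/1297)    [1297 ≡ 1 mod 8 ⇒ (2/1297) = +1]
  = -(1297/223)    [QR: 1297 ≡ 1 mod 4, sign kept]
  = -(182/223)    [1297 ≡ 182 mod 223]
  = -(91/223)    [223 ≡ 7 mod 8 ⇒ (2/223) = +1]
  = (223/91)    [QR: both ≡ 3 mod 4, sign flips]
  = (41/91)    [223 ≡ 41 mod 91]
  = (91/41)    [QR: 41 ≡ 1 mod 4, sign kept]
  = (9/41)    [91 ≡ 9 mod 41]
  = (41/9)    [QR: 9 ≡ 1 mod 4, sign kept]
  = (5/9)    [41 ≡ 5 mod 9]
  = (9/5)    [QR: 5 ≡ 1 mod 4, sign kept]
  = (4/5)    [9 ≡ 4 mod 5]
  = (1/5)    [5 ≡ 5 mod 8 ⇒ (2/5)^2 = +1]
  = 1    [(1/5) = 1]
The Legendre symbol is 1, so x^2 ≡ -1297 (mod 4783) has solution.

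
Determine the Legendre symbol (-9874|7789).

1

Reduce the numerator: -9874 ≡ 5704 (mod 7789), so (-9874|7789) = (5704|7789).
Factor out 2: 5704 = 2^3·713. Since 7789 ≡ 5 (mod 8), (2|7789) = -1, and (2|7789)^3 = -1. Now have -(713|7789).
713 ≡ 1 (mod 4), so quadratic reciprocity gives (713|7789) = (7789|713). Reduce: 7789 ≡ 659 (mod 713). Now have -(659|713).
713 ≡ 1 (mod 4), so quadratic reciprocity gives (659|713) = (713|659). Reduce: 713 ≡ 54 (mod 659). Now have -(54|659).
Factor out 2: 54 = 2·27. Since 659 ≡ 3 (mod 8), (2|659) = -1. Now have (27|659).
Both 27 ≡ 3 and 659 ≡ 3 (mod 4), so reciprocity gives (27|659) = -(659|27). Reduce: 659 ≡ 11 (mod 27). Now have -(11|27).
Both 11 ≡ 3 and 27 ≡ 3 (mod 4), so reciprocity gives (11|27) = -(27|11). Reduce: 27 ≡ 5 (mod 11). Now have (5|11).
5 ≡ 1 (mod 4), so quadratic reciprocity gives (5|11) = (11|5). Reduce: 11 ≡ 1 (mod 5). Now have (1|5).
(1|5) = 1. Collecting the sign factors: 1.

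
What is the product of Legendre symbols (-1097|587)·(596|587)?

By multiplicativity, (-1097·596|587) = (-1097|587)·(596|587).
First factor (-1097|587):
Reduce the numerator: -1097 ≡ 77 (mod 587), so (-1097|587) = (77|587).
77 ≡ 1 (mod 4), so quadratic reciprocity gives (77|587) = (587|77). Reduce: 587 ≡ 48 (mod 77). Now have (48|77).
Factor out 2: 48 = 2^4·3. Since 77 ≡ 5 (mod 8), (2|77) = -1, and (2|77)^4 = +1. Now have (3|77).
77 ≡ 1 (mod 4), so quadratic reciprocity gives (3|77) = (77|3). Reduce: 77 ≡ 2 (mod 3). Now have (2|3).
Factor out 2: 2 = 2. Since 3 ≡ 3 (mod 8), (2|3) = -1. Now have -(1|3).
(1|3) = 1. Collecting the sign factors: -1.
Second factor (596|587):
Reduce the numerator: 596 ≡ 9 (mod 587), so (596|587) = (9|587).
9 ≡ 1 (mod 4), so quadratic reciprocity gives (9|587) = (587|9). Reduce: 587 ≡ 2 (mod 9). Now have (2|9).
Factor out 2: 2 = 2. Since 9 ≡ 1 (mod 8), (2|9) = +1. Now have (1|9).
(1|9) = 1. Collecting the sign factors: 1.
Product: (-1)·(1) = -1.

-1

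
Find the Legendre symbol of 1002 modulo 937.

-1

Reduce the numerator: 1002 ≡ 65 (mod 937), so (1002/937) = (65/937).
65 ≡ 1 (mod 4), so quadratic reciprocity gives (65/937) = (937/65). Reduce: 937 ≡ 27 (mod 65). Now have (27/65).
65 ≡ 1 (mod 4), so quadratic reciprocity gives (27/65) = (65/27). Reduce: 65 ≡ 11 (mod 27). Now have (11/27).
Both 11 ≡ 3 and 27 ≡ 3 (mod 4), so reciprocity gives (11/27) = -(27/11). Reduce: 27 ≡ 5 (mod 11). Now have -(5/11).
5 ≡ 1 (mod 4), so quadratic reciprocity gives (5/11) = (11/5). Reduce: 11 ≡ 1 (mod 5). Now have -(1/5).
(1/5) = 1. Collecting the sign factors: -1.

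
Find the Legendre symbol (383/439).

(383/439)
  = -(439/383)    [QR: both ≡ 3 mod 4, sign flips]
  = -(56/383)    [439 ≡ 56 mod 383]
  = -(7/383)    [383 ≡ 7 mod 8 ⇒ (2/383)^3 = +1]
  = (383/7)    [QR: both ≡ 3 mod 4, sign flips]
  = (5/7)    [383 ≡ 5 mod 7]
  = (7/5)    [QR: 5 ≡ 1 mod 4, sign kept]
  = (2/5)    [7 ≡ 2 mod 5]
  = -(1/5)    [5 ≡ 5 mod 8 ⇒ (2/5) = -1]
  = -1    [(1/5) = 1]

-1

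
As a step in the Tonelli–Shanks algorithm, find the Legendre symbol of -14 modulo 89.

Reduce the numerator: -14 ≡ 75 (mod 89), so (-14/89) = (75/89).
89 ≡ 1 (mod 4), so quadratic reciprocity gives (75/89) = (89/75). Reduce: 89 ≡ 14 (mod 75). Now have (14/75).
Factor out 2: 14 = 2·7. Since 75 ≡ 3 (mod 8), (2/75) = -1. Now have -(7/75).
Both 7 ≡ 3 and 75 ≡ 3 (mod 4), so reciprocity gives (7/75) = -(75/7). Reduce: 75 ≡ 5 (mod 7). Now have (5/7).
5 ≡ 1 (mod 4), so quadratic reciprocity gives (5/7) = (7/5). Reduce: 7 ≡ 2 (mod 5). Now have (2/5).
Factor out 2: 2 = 2. Since 5 ≡ 5 (mod 8), (2/5) = -1. Now have -(1/5).
(1/5) = 1. Collecting the sign factors: -1.

-1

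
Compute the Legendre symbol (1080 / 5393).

1

(1080 / 5393)
  = (135 / 5393)    [5393 ≡ 1 mod 8 ⇒ (2 / 5393)^3 = +1]
  = (5393 / 135)    [QR: 5393 ≡ 1 mod 4, sign kept]
  = (128 / 135)    [5393 ≡ 128 mod 135]
  = (1 / 135)    [135 ≡ 7 mod 8 ⇒ (2 / 135)^7 = +1]
  = 1    [(1 / 135) = 1]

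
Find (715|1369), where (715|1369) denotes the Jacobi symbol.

(715|1369)
  = (1369|715)    [QR: 1369 ≡ 1 mod 4, sign kept]
  = (654|715)    [1369 ≡ 654 mod 715]
  = -(327|715)    [715 ≡ 3 mod 8 ⇒ (2|715) = -1]
  = (715|327)    [QR: both ≡ 3 mod 4, sign flips]
  = (61|327)    [715 ≡ 61 mod 327]
  = (327|61)    [QR: 61 ≡ 1 mod 4, sign kept]
  = (22|61)    [327 ≡ 22 mod 61]
  = -(11|61)    [61 ≡ 5 mod 8 ⇒ (2|61) = -1]
  = -(61|11)    [QR: 61 ≡ 1 mod 4, sign kept]
  = -(6|11)    [61 ≡ 6 mod 11]
  = (3|11)    [11 ≡ 3 mod 8 ⇒ (2|11) = -1]
  = -(11|3)    [QR: both ≡ 3 mod 4, sign flips]
  = -(2|3)    [11 ≡ 2 mod 3]
  = (1|3)    [3 ≡ 3 mod 8 ⇒ (2|3) = -1]
  = 1    [(1|3) = 1]

1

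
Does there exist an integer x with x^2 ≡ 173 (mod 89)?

Reduce the numerator: 173 ≡ 84 (mod 89), so (173/89) = (84/89).
Factor out 2: 84 = 2^2·21. Since 89 ≡ 1 (mod 8), (2/89) = +1, and (2/89)^2 = +1. Now have (21/89).
21 ≡ 1 (mod 4), so quadratic reciprocity gives (21/89) = (89/21). Reduce: 89 ≡ 5 (mod 21). Now have (5/21).
5 ≡ 1 (mod 4), so quadratic reciprocity gives (5/21) = (21/5). Reduce: 21 ≡ 1 (mod 5). Now have (1/5).
(1/5) = 1. Collecting the sign factors: 1.
The Legendre symbol is 1, so x^2 ≡ 173 (mod 89) has solution.

yes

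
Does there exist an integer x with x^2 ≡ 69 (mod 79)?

69 ≡ 1 (mod 4), so quadratic reciprocity gives (69/79) = (79/69). Reduce: 79 ≡ 10 (mod 69). Now have (10/69).
Factor out 2: 10 = 2·5. Since 69 ≡ 5 (mod 8), (2/69) = -1. Now have -(5/69).
5 ≡ 1 (mod 4), so quadratic reciprocity gives (5/69) = (69/5). Reduce: 69 ≡ 4 (mod 5). Now have -(4/5).
Factor out 2: 4 = 2^2. Since 5 ≡ 5 (mod 8), (2/5) = -1, and (2/5)^2 = +1. Now have -(1/5).
(1/5) = 1. Collecting the sign factors: -1.
The Legendre symbol is -1, so x^2 ≡ 69 (mod 79) has no solution.

no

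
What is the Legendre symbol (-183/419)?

(-183/419)
  = -(183/419)    [419 ≡ 3 mod 4 ⇒ (-1/419) = -1]
  = (419/183)    [QR: both ≡ 3 mod 4, sign flips]
  = (53/183)    [419 ≡ 53 mod 183]
  = (183/53)    [QR: 53 ≡ 1 mod 4, sign kept]
  = (24/53)    [183 ≡ 24 mod 53]
  = -(3/53)    [53 ≡ 5 mod 8 ⇒ (2/53)^3 = -1]
  = -(53/3)    [QR: 53 ≡ 1 mod 4, sign kept]
  = -(2/3)    [53 ≡ 2 mod 3]
  = (1/3)    [3 ≡ 3 mod 8 ⇒ (2/3) = -1]
  = 1    [(1/3) = 1]

1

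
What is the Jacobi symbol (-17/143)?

1

(-17/143)
  = (126/143)    [-17 ≡ 126 mod 143]
  = (63/143)    [143 ≡ 7 mod 8 ⇒ (2/143) = +1]
  = -(143/63)    [QR: both ≡ 3 mod 4, sign flips]
  = -(17/63)    [143 ≡ 17 mod 63]
  = -(63/17)    [QR: 17 ≡ 1 mod 4, sign kept]
  = -(12/17)    [63 ≡ 12 mod 17]
  = -(3/17)    [17 ≡ 1 mod 8 ⇒ (2/17)^2 = +1]
  = -(17/3)    [QR: 17 ≡ 1 mod 4, sign kept]
  = -(2/3)    [17 ≡ 2 mod 3]
  = (1/3)    [3 ≡ 3 mod 8 ⇒ (2/3) = -1]
  = 1    [(1/3) = 1]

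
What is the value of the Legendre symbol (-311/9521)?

(-311/9521)
  = (311/9521)    [9521 ≡ 1 mod 4 ⇒ (-1/9521) = +1]
  = (9521/311)    [QR: 9521 ≡ 1 mod 4, sign kept]
  = (191/311)    [9521 ≡ 191 mod 311]
  = -(311/191)    [QR: both ≡ 3 mod 4, sign flips]
  = -(120/191)    [311 ≡ 120 mod 191]
  = -(15/191)    [191 ≡ 7 mod 8 ⇒ (2/191)^3 = +1]
  = (191/15)    [QR: both ≡ 3 mod 4, sign flips]
  = (11/15)    [191 ≡ 11 mod 15]
  = -(15/11)    [QR: both ≡ 3 mod 4, sign flips]
  = -(4/11)    [15 ≡ 4 mod 11]
  = -(1/11)    [11 ≡ 3 mod 8 ⇒ (2/11)^2 = +1]
  = -1    [(1/11) = 1]

-1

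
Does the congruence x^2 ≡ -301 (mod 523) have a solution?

no

(-301/523)
  = (222/523)    [-301 ≡ 222 mod 523]
  = -(111/523)    [523 ≡ 3 mod 8 ⇒ (2/523) = -1]
  = (523/111)    [QR: both ≡ 3 mod 4, sign flips]
  = (79/111)    [523 ≡ 79 mod 111]
  = -(111/79)    [QR: both ≡ 3 mod 4, sign flips]
  = -(32/79)    [111 ≡ 32 mod 79]
  = -(1/79)    [79 ≡ 7 mod 8 ⇒ (2/79)^5 = +1]
  = -1    [(1/79) = 1]
(-301/523) = -1, and 523 is prime, so -301 is not a quadratic residue mod 523.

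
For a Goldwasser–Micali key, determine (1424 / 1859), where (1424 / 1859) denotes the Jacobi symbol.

(1424 / 1859)
  = (89 / 1859)    [1859 ≡ 3 mod 8 ⇒ (2 / 1859)^4 = +1]
  = (1859 / 89)    [QR: 89 ≡ 1 mod 4, sign kept]
  = (79 / 89)    [1859 ≡ 79 mod 89]
  = (89 / 79)    [QR: 89 ≡ 1 mod 4, sign kept]
  = (10 / 79)    [89 ≡ 10 mod 79]
  = (5 / 79)    [79 ≡ 7 mod 8 ⇒ (2 / 79) = +1]
  = (79 / 5)    [QR: 5 ≡ 1 mod 4, sign kept]
  = (4 / 5)    [79 ≡ 4 mod 5]
  = (1 / 5)    [5 ≡ 5 mod 8 ⇒ (2 / 5)^2 = +1]
  = 1    [(1 / 5) = 1]

1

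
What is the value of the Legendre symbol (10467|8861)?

-1

Reduce the numerator: 10467 ≡ 1606 (mod 8861), so (10467|8861) = (1606|8861).
Factor out 2: 1606 = 2·803. Since 8861 ≡ 5 (mod 8), (2|8861) = -1. Now have -(803|8861).
8861 ≡ 1 (mod 4), so quadratic reciprocity gives (803|8861) = (8861|803). Reduce: 8861 ≡ 28 (mod 803). Now have -(28|803).
Factor out 2: 28 = 2^2·7. Since 803 ≡ 3 (mod 8), (2|803) = -1, and (2|803)^2 = +1. Now have -(7|803).
Both 7 ≡ 3 and 803 ≡ 3 (mod 4), so reciprocity gives (7|803) = -(803|7). Reduce: 803 ≡ 5 (mod 7). Now have (5|7).
5 ≡ 1 (mod 4), so quadratic reciprocity gives (5|7) = (7|5). Reduce: 7 ≡ 2 (mod 5). Now have (2|5).
Factor out 2: 2 = 2. Since 5 ≡ 5 (mod 8), (2|5) = -1. Now have -(1|5).
(1|5) = 1. Collecting the sign factors: -1.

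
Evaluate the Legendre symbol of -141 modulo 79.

Reduce the numerator: -141 ≡ 17 (mod 79), so (-141/79) = (17/79).
17 ≡ 1 (mod 4), so quadratic reciprocity gives (17/79) = (79/17). Reduce: 79 ≡ 11 (mod 17). Now have (11/17).
17 ≡ 1 (mod 4), so quadratic reciprocity gives (11/17) = (17/11). Reduce: 17 ≡ 6 (mod 11). Now have (6/11).
Factor out 2: 6 = 2·3. Since 11 ≡ 3 (mod 8), (2/11) = -1. Now have -(3/11).
Both 3 ≡ 3 and 11 ≡ 3 (mod 4), so reciprocity gives (3/11) = -(11/3). Reduce: 11 ≡ 2 (mod 3). Now have (2/3).
Factor out 2: 2 = 2. Since 3 ≡ 3 (mod 8), (2/3) = -1. Now have -(1/3).
(1/3) = 1. Collecting the sign factors: -1.

-1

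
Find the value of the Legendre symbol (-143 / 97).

-1

(-143 / 97)
  = (143 / 97)    [97 ≡ 1 mod 4 ⇒ (-1 / 97) = +1]
  = (46 / 97)    [143 ≡ 46 mod 97]
  = (23 / 97)    [97 ≡ 1 mod 8 ⇒ (2 / 97) = +1]
  = (97 / 23)    [QR: 97 ≡ 1 mod 4, sign kept]
  = (5 / 23)    [97 ≡ 5 mod 23]
  = (23 / 5)    [QR: 5 ≡ 1 mod 4, sign kept]
  = (3 / 5)    [23 ≡ 3 mod 5]
  = (5 / 3)    [QR: 5 ≡ 1 mod 4, sign kept]
  = (2 / 3)    [5 ≡ 2 mod 3]
  = -(1 / 3)    [3 ≡ 3 mod 8 ⇒ (2 / 3) = -1]
  = -1    [(1 / 3) = 1]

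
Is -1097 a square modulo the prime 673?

(-1097|673)
  = (1097|673)    [673 ≡ 1 mod 4 ⇒ (-1|673) = +1]
  = (424|673)    [1097 ≡ 424 mod 673]
  = (53|673)    [673 ≡ 1 mod 8 ⇒ (2|673)^3 = +1]
  = (673|53)    [QR: 53 ≡ 1 mod 4, sign kept]
  = (37|53)    [673 ≡ 37 mod 53]
  = (53|37)    [QR: 37 ≡ 1 mod 4, sign kept]
  = (16|37)    [53 ≡ 16 mod 37]
  = (1|37)    [37 ≡ 5 mod 8 ⇒ (2|37)^4 = +1]
  = 1    [(1|37) = 1]
The Legendre symbol is 1, so x^2 ≡ -1097 (mod 673) has solution.

yes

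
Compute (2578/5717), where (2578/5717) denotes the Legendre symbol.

(2578/5717)
  = -(1289/5717)    [5717 ≡ 5 mod 8 ⇒ (2/5717) = -1]
  = -(5717/1289)    [QR: 1289 ≡ 1 mod 4, sign kept]
  = -(561/1289)    [5717 ≡ 561 mod 1289]
  = -(1289/561)    [QR: 561 ≡ 1 mod 4, sign kept]
  = -(167/561)    [1289 ≡ 167 mod 561]
  = -(561/167)    [QR: 561 ≡ 1 mod 4, sign kept]
  = -(60/167)    [561 ≡ 60 mod 167]
  = -(15/167)    [167 ≡ 7 mod 8 ⇒ (2/167)^2 = +1]
  = (167/15)    [QR: both ≡ 3 mod 4, sign flips]
  = (2/15)    [167 ≡ 2 mod 15]
  = (1/15)    [15 ≡ 7 mod 8 ⇒ (2/15) = +1]
  = 1    [(1/15) = 1]

1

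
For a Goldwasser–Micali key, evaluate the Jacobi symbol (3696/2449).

(3696/2449)
  = (1247/2449)    [3696 ≡ 1247 mod 2449]
  = (2449/1247)    [QR: 2449 ≡ 1 mod 4, sign kept]
  = (1202/1247)    [2449 ≡ 1202 mod 1247]
  = (601/1247)    [1247 ≡ 7 mod 8 ⇒ (2/1247) = +1]
  = (1247/601)    [QR: 601 ≡ 1 mod 4, sign kept]
  = (45/601)    [1247 ≡ 45 mod 601]
  = (601/45)    [QR: 45 ≡ 1 mod 4, sign kept]
  = (16/45)    [601 ≡ 16 mod 45]
  = (1/45)    [45 ≡ 5 mod 8 ⇒ (2/45)^4 = +1]
  = 1    [(1/45) = 1]

1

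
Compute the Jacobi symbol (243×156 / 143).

By multiplicativity, (243·156 / 143) = (243 / 143)·(156 / 143).
First factor (243 / 143):
Reduce the numerator: 243 ≡ 100 (mod 143), so (243 / 143) = (100 / 143).
Factor out 2: 100 = 2^2·25. Since 143 ≡ 7 (mod 8), (2 / 143) = +1, and (2 / 143)^2 = +1. Now have (25 / 143).
25 ≡ 1 (mod 4), so quadratic reciprocity gives (25 / 143) = (143 / 25). Reduce: 143 ≡ 18 (mod 25). Now have (18 / 25).
Factor out 2: 18 = 2·9. Since 25 ≡ 1 (mod 8), (2 / 25) = +1. Now have (9 / 25).
9 ≡ 1 (mod 4), so quadratic reciprocity gives (9 / 25) = (25 / 9). Reduce: 25 ≡ 7 (mod 9). Now have (7 / 9).
9 ≡ 1 (mod 4), so quadratic reciprocity gives (7 / 9) = (9 / 7). Reduce: 9 ≡ 2 (mod 7). Now have (2 / 7).
Factor out 2: 2 = 2. Since 7 ≡ 7 (mod 8), (2 / 7) = +1. Now have (1 / 7).
(1 / 7) = 1. Collecting the sign factors: 1.
Second factor (156 / 143):
Reduce the numerator: 156 ≡ 13 (mod 143), so (156 / 143) = (13 / 143).
13 ≡ 1 (mod 4), so quadratic reciprocity gives (13 / 143) = (143 / 13). Reduce: 143 ≡ 0 (mod 13). Now have (0 / 13).
The numerator is now 0 with denominator 13 > 1: the symbol is 0.
Product: (1)·(0) = 0.

0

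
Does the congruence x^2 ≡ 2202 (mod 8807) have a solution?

yes

Factor out 2: 2202 = 2·1101. Since 8807 ≡ 7 (mod 8), (2/8807) = +1. Now have (1101/8807).
1101 ≡ 1 (mod 4), so quadratic reciprocity gives (1101/8807) = (8807/1101). Reduce: 8807 ≡ 1100 (mod 1101). Now have (1100/1101).
Factor out 2: 1100 = 2^2·275. Since 1101 ≡ 5 (mod 8), (2/1101) = -1, and (2/1101)^2 = +1. Now have (275/1101).
1101 ≡ 1 (mod 4), so quadratic reciprocity gives (275/1101) = (1101/275). Reduce: 1101 ≡ 1 (mod 275). Now have (1/275).
(1/275) = 1. Collecting the sign factors: 1.
The Legendre symbol is 1, so x^2 ≡ 2202 (mod 8807) has solution.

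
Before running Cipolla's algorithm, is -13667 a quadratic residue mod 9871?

Reduce the numerator: -13667 ≡ 6075 (mod 9871), so (-13667|9871) = (6075|9871).
Both 6075 ≡ 3 and 9871 ≡ 3 (mod 4), so reciprocity gives (6075|9871) = -(9871|6075). Reduce: 9871 ≡ 3796 (mod 6075). Now have -(3796|6075).
Factor out 2: 3796 = 2^2·949. Since 6075 ≡ 3 (mod 8), (2|6075) = -1, and (2|6075)^2 = +1. Now have -(949|6075).
949 ≡ 1 (mod 4), so quadratic reciprocity gives (949|6075) = (6075|949). Reduce: 6075 ≡ 381 (mod 949). Now have -(381|949).
381 ≡ 1 (mod 4), so quadratic reciprocity gives (381|949) = (949|381). Reduce: 949 ≡ 187 (mod 381). Now have -(187|381).
381 ≡ 1 (mod 4), so quadratic reciprocity gives (187|381) = (381|187). Reduce: 381 ≡ 7 (mod 187). Now have -(7|187).
Both 7 ≡ 3 and 187 ≡ 3 (mod 4), so reciprocity gives (7|187) = -(187|7). Reduce: 187 ≡ 5 (mod 7). Now have (5|7).
5 ≡ 1 (mod 4), so quadratic reciprocity gives (5|7) = (7|5). Reduce: 7 ≡ 2 (mod 5). Now have (2|5).
Factor out 2: 2 = 2. Since 5 ≡ 5 (mod 8), (2|5) = -1. Now have -(1|5).
(1|5) = 1. Collecting the sign factors: -1.
(-13667|9871) = -1, and 9871 is prime, so -13667 is not a quadratic residue mod 9871.

no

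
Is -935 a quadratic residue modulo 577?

no

(-935/577)
  = (219/577)    [-935 ≡ 219 mod 577]
  = (577/219)    [QR: 577 ≡ 1 mod 4, sign kept]
  = (139/219)    [577 ≡ 139 mod 219]
  = -(219/139)    [QR: both ≡ 3 mod 4, sign flips]
  = -(80/139)    [219 ≡ 80 mod 139]
  = -(5/139)    [139 ≡ 3 mod 8 ⇒ (2/139)^4 = +1]
  = -(139/5)    [QR: 5 ≡ 1 mod 4, sign kept]
  = -(4/5)    [139 ≡ 4 mod 5]
  = -(1/5)    [5 ≡ 5 mod 8 ⇒ (2/5)^2 = +1]
  = -1    [(1/5) = 1]
(-935/577) = -1, and 577 is prime, so -935 is not a quadratic residue mod 577.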